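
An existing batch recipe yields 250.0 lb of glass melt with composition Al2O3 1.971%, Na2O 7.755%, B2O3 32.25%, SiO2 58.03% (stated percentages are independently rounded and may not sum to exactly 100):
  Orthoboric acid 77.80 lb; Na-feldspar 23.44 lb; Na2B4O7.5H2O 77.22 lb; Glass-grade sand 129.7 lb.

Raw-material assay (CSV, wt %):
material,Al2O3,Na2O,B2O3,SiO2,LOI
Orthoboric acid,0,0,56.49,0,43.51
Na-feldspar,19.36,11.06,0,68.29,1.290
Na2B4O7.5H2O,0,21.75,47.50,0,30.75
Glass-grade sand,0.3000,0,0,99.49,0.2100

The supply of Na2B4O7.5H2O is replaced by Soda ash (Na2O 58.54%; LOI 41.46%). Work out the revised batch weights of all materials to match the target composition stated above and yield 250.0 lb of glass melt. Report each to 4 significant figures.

The intermediate values are shown, rounded to 4 significant figures, alongside each step. All internal work maintains exact precision at all times — each reported result takes exactly one rounding — the derived quantities, which include LOI, the yield, glass mass, totals, the four compositions, are re-derived in full float precision, as set out in the problem or answer text, from the batch weights for 250.0 lb of glass.
The oxide mass targets at 250.0 lb glass melt:
  Al2O3: 1.971% × 250.0 = 4.928 lb
  Na2O: 7.755% × 250.0 = 19.39 lb
  B2O3: 32.25% × 250.0 = 80.62 lb
  SiO2: 58.03% × 250.0 = 145.1 lb
Balance tally, oxide-wise, with the batch weights as given, relative to the basis at hand (delivered sums recover each target net of answer rounding effects):
  Al2O3: 23.44·0.1936 + 129.7·0.003000 = 4.927 lb (target 4.928 lb)
  Na2O: 23.44·0.1106 + 28.69·0.5854 = 19.39 lb (target 19.39 lb)
  B2O3: 142.7·0.5649 = 80.61 lb (target 80.62 lb)
  SiO2: 23.44·0.6829 + 129.7·0.9949 = 145.0 lb (target 145.1 lb)
Mass balance on the glass: batch total minus LOI = 250.0 lb (oxide target masses add up to 250.0 lb; basis as stated: 250.0 lb — deltas are rounding alone).
Batch grand total — Σ batch = 324.5 lb; ignition loss, Σ(batch × LOI) = 74.56 lb; glass ÷ batch gives a yield of 77.03%.

Revised batch per 250.0 lb glass melt:
  Orthoboric acid: 142.7 lb
  Na-feldspar: 23.44 lb
  Soda ash: 28.69 lb
  Glass-grade sand: 129.7 lb
Total batch = 324.5 lb; LOI loss = 74.56 lb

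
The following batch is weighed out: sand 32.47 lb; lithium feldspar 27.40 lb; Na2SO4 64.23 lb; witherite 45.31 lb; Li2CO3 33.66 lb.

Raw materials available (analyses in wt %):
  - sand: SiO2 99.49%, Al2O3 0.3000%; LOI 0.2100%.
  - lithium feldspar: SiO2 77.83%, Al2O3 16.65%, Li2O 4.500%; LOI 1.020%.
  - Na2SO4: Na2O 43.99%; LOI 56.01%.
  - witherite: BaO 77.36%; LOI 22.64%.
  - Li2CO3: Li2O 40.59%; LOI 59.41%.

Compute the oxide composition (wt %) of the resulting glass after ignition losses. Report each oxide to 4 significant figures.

Each numeric step holds full float precision at all times — intermediates are shown with 4-significant-figure rounding in the printout — exactly one rounding is applied to every reported result. The derived quantities, which include glass mass, the five compositions, ignition loss, the yield, totals, are recomputed at exact precision, precisely as stated by the question or the answer, using the weight values for 136.5 lb of glass.
Mass of each oxide from the mix:
  BaO: 45.31·0.7736 = 35.05 lb
  SiO2: 32.47·0.9949 + 27.40·0.7783 = 53.63 lb
  Al2O3: 32.47·0.003000 + 27.40·0.1665 = 4.660 lb
  Li2O: 27.40·0.04500 + 33.66·0.4059 = 14.90 lb
  Na2O: 64.23·0.4399 = 28.25 lb
LOI: 32.47·0.002100 + 27.40·0.01020 + 64.23·0.5601 + 45.31·0.2264 + 33.66·0.5941 = 66.58 lb
Net of LOI, the glass mass = 203.1 − 66.58 = 136.5 lb (matching Σ of the oxides)
wt %: oxide over glass, times 100

Glass mass = 136.5 lb (batch 203.1 − LOI 66.58).
Composition: BaO 25.68%, SiO2 39.29%, Al2O3 3.414%, Li2O 10.91%, Na2O 20.70%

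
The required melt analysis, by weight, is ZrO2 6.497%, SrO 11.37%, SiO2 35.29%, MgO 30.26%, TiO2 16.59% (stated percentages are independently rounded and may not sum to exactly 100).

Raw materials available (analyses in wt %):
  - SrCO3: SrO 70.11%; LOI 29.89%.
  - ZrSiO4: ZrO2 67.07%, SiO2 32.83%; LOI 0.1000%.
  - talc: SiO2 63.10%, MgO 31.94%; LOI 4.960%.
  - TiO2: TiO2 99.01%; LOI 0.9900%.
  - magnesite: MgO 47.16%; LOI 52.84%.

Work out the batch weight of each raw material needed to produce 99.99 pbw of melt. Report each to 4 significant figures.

Mid-chain values are shown, with 4-significant-digit rounding, when written out. All arithmetic holds full precision at all times — a single rounding produces every reported value — derived quantities, which include yield, glass mass, the five compositions, the totals, ignition loss, are computed at full precision, precisely as stated by the question or the answer, from the batch weights for 99.99 pbw of glass.
Target masses of each oxide per 99.99 pbw melt:
  ZrO2: 6.497% × 99.99 = 6.496 pbw
  SrO: 11.37% × 99.99 = 11.37 pbw
  SiO2: 35.29% × 99.99 = 35.29 pbw
  MgO: 30.26% × 99.99 = 30.26 pbw
  TiO2: 16.59% × 99.99 = 16.59 pbw
Balance tally, oxide-wise, on the weights just shown, for the quoted basis mass (every target is met by its sum given rounding of the digits):
  ZrO2: 9.686·0.6707 = 6.496 pbw (target 6.496 pbw)
  SrO: 16.22·0.7011 = 11.37 pbw (target 11.37 pbw)
  SiO2: 9.686·0.3283 + 50.88·0.6310 = 35.29 pbw (target 35.29 pbw)
  MgO: 50.88·0.3194 + 29.70·0.4716 = 30.26 pbw (target 30.26 pbw)
  TiO2: 16.75·0.9901 = 16.58 pbw (target 16.59 pbw)
Glass mass check: batch Σ − ignition loss = 100.0 pbw (oxide target masses add up to 100.0 pbw; the stated basis being 99.99 pbw — rounding explains the deltas).
Batch total: Σ batch = 123.2 pbw; LOI loss = Σ batch·LOI = 23.24 pbw; the yield ratio, glass ÷ batch: 81.14%.

Batch per 99.99 pbw melt:
  SrCO3: 16.22 pbw
  ZrSiO4: 9.686 pbw
  talc: 50.88 pbw
  TiO2: 16.75 pbw
  magnesite: 29.70 pbw
Total batch = 123.2 pbw; LOI loss = 23.24 pbw; yield = 81.14%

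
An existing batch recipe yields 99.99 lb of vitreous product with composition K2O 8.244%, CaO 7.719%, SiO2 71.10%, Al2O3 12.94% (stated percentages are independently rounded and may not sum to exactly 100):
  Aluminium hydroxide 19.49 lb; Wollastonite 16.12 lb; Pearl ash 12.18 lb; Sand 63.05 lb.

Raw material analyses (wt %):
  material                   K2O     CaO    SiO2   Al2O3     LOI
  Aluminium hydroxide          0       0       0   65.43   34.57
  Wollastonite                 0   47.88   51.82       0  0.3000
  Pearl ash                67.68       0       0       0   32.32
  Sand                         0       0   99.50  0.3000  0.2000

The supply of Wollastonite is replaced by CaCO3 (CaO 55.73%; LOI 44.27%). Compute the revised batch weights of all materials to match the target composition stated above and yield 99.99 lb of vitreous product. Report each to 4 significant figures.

The whole derivation keeps full precision at each step; intermediates are printed, rounded to four significant figures, in the working — every reported result is rounded once only. The derived quantities are carried in full float precision (totals, yield, LOI, glass mass, the four compositions) from the weighed amounts at 99.99 lb of glass, exactly as shown in problem or answer.
Target oxide masses per 99.99 lb vitreous product:
  K2O: 8.244% × 99.99 = 8.243 lb
  CaO: 7.719% × 99.99 = 7.718 lb
  SiO2: 71.10% × 99.99 = 71.09 lb
  Al2O3: 12.94% × 99.99 = 12.94 lb
Oxide-by-oxide audit given the weights on record, under the basis named above (every target is met by its sum modulo rounding of the values):
  K2O: 12.18·0.6768 = 8.243 lb (target 8.243 lb)
  CaO: 13.85·0.5573 = 7.719 lb (target 7.718 lb)
  SiO2: 71.45·0.9950 = 71.09 lb (target 71.09 lb)
  Al2O3: 19.45·0.6543 + 71.45·0.003000 = 12.94 lb (target 12.94 lb)
The glass-mass cross-check: Σ batch − LOI loss = 100.0 lb (summing oxide targets gives 99.99 lb; the stated basis being 99.99 lb — differing by rounding only).
Summing the batch: Σ batch = 116.9 lb; LOI removed, Σ of batch·LOI: 16.93 lb; yield, glass over the total, = 85.52%.

Revised batch per 99.99 lb vitreous product:
  Aluminium hydroxide: 19.45 lb
  CaCO3: 13.85 lb
  Pearl ash: 12.18 lb
  Sand: 71.45 lb
Total batch = 116.9 lb; LOI loss = 16.93 lb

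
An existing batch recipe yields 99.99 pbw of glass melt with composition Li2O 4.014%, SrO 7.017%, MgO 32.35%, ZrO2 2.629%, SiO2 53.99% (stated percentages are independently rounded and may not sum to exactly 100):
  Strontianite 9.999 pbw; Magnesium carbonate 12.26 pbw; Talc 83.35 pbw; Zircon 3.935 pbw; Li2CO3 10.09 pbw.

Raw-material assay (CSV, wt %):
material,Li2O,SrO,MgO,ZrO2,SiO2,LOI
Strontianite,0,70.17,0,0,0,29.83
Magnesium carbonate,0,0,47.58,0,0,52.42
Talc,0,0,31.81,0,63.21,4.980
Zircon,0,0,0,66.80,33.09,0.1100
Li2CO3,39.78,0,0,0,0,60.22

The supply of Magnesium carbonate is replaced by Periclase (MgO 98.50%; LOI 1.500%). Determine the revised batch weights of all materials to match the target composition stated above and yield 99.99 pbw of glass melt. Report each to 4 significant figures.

In-progress results are shown with 4-significant-figure rounding across the worked steps; all internal work maintains full precision at each step — each reported number undergoes a single rounding; all derived quantities are re-derived from the batch weights per 99.99 pbw of glass at full precision (net glass mass, the yield, totals, the five compositions, LOI) as they appear in problem or answer.
Oxide-by-oxide targets in 99.99 pbw glass melt:
  Li2O: 4.014% × 99.99 = 4.014 pbw
  SrO: 7.017% × 99.99 = 7.016 pbw
  MgO: 32.35% × 99.99 = 32.35 pbw
  ZrO2: 2.629% × 99.99 = 2.629 pbw
  SiO2: 53.99% × 99.99 = 53.98 pbw
Per-oxide balance check per the reported batch figures, against the basis in use (sums match the target masses modulo rounding of the values):
  Li2O: 10.09·0.3978 = 4.014 pbw (target 4.014 pbw)
  SrO: 9.999·0.7017 = 7.016 pbw (target 7.016 pbw)
  MgO: 5.924·0.9850 + 83.35·0.3181 = 32.35 pbw (target 32.35 pbw)
  ZrO2: 3.935·0.6680 = 2.629 pbw (target 2.629 pbw)
  SiO2: 83.35·0.6321 + 3.935·0.3309 = 53.99 pbw (target 53.98 pbw)
Auditing the glass mass value: whole batch net of LOI = 100.0 pbw (per-oxide target masses sum to 99.99 pbw; with the basis standing at 99.99 pbw — a pure rounding effect).
Total batch = Σ batch = 113.3 pbw; LOI removed, Σ of batch·LOI: 13.30 pbw; as yield: glass ÷ batch → 88.26%.

Revised batch per 99.99 pbw glass melt:
  Strontianite: 9.999 pbw
  Periclase: 5.924 pbw
  Talc: 83.35 pbw
  Zircon: 3.935 pbw
  Li2CO3: 10.09 pbw
Total batch = 113.3 pbw; LOI loss = 13.30 pbw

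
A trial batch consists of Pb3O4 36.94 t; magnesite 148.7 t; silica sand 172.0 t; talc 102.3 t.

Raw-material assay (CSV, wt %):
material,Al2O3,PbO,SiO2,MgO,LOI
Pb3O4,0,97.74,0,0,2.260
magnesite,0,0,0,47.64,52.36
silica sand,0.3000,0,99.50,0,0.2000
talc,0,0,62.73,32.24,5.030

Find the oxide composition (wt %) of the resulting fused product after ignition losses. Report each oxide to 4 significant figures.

In-progress results appear rounded to 4 significant figures in the working. Each numeric step carries full precision in all steps. Every reported value sees exactly one rounding — all derived quantities are re-derived at full float precision (totals, ignition loss, glass mass, four oxide percentages, the yield) starting from the weights per 375.8 t of glass exactly as printed in the problem or the answer.
Per-oxide mass from batch:
  Al2O3: 172.0·0.003000 = 0.5160 t
  PbO: 36.94·0.9774 = 36.11 t
  SiO2: 172.0·0.9950 + 102.3·0.6273 = 235.3 t
  MgO: 148.7·0.4764 + 102.3·0.3224 = 103.8 t
LOI: 36.94·0.02260 + 148.7·0.5236 + 172.0·0.002000 + 102.3·0.05030 = 84.18 t
Net of LOI, the glass mass = 459.9 − 84.18 = 375.8 t (consistent with Σ oxide mass)
wt %: oxide over glass, times 100

Glass mass = 375.8 t (batch 459.9 − LOI 84.18).
Composition: Al2O3 0.1373%, PbO 9.609%, SiO2 62.62%, MgO 27.63%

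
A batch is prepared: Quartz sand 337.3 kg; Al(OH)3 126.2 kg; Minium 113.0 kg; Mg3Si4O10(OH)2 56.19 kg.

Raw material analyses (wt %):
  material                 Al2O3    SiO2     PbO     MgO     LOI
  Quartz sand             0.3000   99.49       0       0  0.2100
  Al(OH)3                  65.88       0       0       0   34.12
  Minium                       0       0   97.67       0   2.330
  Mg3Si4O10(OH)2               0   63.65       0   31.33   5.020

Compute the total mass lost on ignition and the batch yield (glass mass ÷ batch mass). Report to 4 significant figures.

In-progress results appear (rounded to four significant figures) alongside each step. All arithmetic maintains full precision from first step to last. Each reported result takes exactly one rounding; the derived quantities are rebuilt from the weighed amounts for 583.5 kg of glass in exact precision (the totals, ignition loss, net glass mass, yield, the four compositions), exactly as shown in the problem or the answer.
Each material's LOI contribution:
  Quartz sand: 337.3 × 0.002100 = 0.7083 kg
  Al(OH)3: 126.2 × 0.3412 = 43.06 kg
  Minium: 113.0 × 0.02330 = 2.633 kg
  Mg3Si4O10(OH)2: 56.19 × 0.05020 = 2.821 kg
Total LOI = 49.22 kg
Glass = batch − LOI = 632.7 − 49.22 = 583.5 kg

LOI loss = 49.22 kg; glass = 583.5 kg; yield = 92.22%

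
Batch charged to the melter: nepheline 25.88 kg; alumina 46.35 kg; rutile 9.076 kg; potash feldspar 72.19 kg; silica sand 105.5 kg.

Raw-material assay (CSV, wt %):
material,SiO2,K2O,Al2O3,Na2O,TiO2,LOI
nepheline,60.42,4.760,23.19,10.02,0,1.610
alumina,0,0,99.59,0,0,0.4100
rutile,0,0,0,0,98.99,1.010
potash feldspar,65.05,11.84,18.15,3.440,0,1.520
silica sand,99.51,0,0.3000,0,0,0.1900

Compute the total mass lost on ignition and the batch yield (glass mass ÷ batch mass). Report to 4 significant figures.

LOI loss = 1.996 kg; glass = 257.0 kg; yield = 99.23%

All internal work maintains full precision through every step; rounding to four significant figures applies to every mid-chain value as shown. A single rounding produces every reported value. All derived quantities are re-derived using the weight values per 257.0 kg of glass in exact precision (the yield, totals, net glass mass, ignition loss, five oxide percentages) as written in the question or the answer.
Per-material ignition loss:
  nepheline: 25.88 × 0.01610 = 0.4167 kg
  alumina: 46.35 × 0.004100 = 0.1900 kg
  rutile: 9.076 × 0.01010 = 0.09167 kg
  potash feldspar: 72.19 × 0.01520 = 1.097 kg
  silica sand: 105.5 × 0.001900 = 0.2004 kg
Total LOI = 1.996 kg
Glass = batch − LOI = 259.0 − 1.996 = 257.0 kg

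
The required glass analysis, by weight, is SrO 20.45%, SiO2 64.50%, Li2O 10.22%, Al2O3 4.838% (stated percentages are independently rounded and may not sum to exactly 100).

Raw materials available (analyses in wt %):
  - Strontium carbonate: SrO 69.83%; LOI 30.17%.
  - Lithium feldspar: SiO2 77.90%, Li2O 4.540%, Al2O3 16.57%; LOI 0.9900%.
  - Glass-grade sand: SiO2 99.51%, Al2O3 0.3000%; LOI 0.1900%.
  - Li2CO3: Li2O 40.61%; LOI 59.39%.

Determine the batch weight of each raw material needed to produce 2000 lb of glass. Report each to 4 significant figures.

Batch per 2000 lb glass:
  Strontium carbonate: 585.7 lb
  Lithium feldspar: 568.5 lb
  Glass-grade sand: 851.3 lb
  Li2CO3: 439.8 lb
Total batch = 2445 lb; LOI loss = 445.1 lb; yield = 81.80%

The whole derivation holds exact precision end to end. Values along the way appear, with 4-significant-figure rounding, at each printed step — each reported value is rounded once only; derived quantities, including yield, totals, four oxide percentages, glass mass, LOI, are re-derived from the weighed amounts per 2000 lb of glass at full precision, as they appear in either problem or answer.
Oxide-by-oxide targets in 2000 lb glass:
  SrO: 20.45% × 2000 = 409.0 lb
  SiO2: 64.50% × 2000 = 1290 lb
  Li2O: 10.22% × 2000 = 204.4 lb
  Al2O3: 4.838% × 2000 = 96.76 lb
Checking each oxide sum from the weights as reported, versus the basis set out (oxide sums agree with the targets once rounding is allowed for):
  SrO: 585.7·0.6983 = 409.0 lb (target 409.0 lb)
  SiO2: 568.5·0.7790 + 851.3·0.9951 = 1290 lb (target 1290 lb)
  Li2O: 568.5·0.04540 + 439.8·0.4061 = 204.4 lb (target 204.4 lb)
  Al2O3: 568.5·0.1657 + 851.3·0.003000 = 96.75 lb (target 96.76 lb)
Glass mass check: batch Σ − ignition loss = 2000 lb (per-oxide target masses sum to 2000 lb; versus the stated basis of 2000 lb — gaps are rounding artifacts).
Batch grand total — Σ batch = 2445 lb; LOI loss = Σ batch·LOI = 445.1 lb; the yield ratio, glass ÷ batch: 81.80%.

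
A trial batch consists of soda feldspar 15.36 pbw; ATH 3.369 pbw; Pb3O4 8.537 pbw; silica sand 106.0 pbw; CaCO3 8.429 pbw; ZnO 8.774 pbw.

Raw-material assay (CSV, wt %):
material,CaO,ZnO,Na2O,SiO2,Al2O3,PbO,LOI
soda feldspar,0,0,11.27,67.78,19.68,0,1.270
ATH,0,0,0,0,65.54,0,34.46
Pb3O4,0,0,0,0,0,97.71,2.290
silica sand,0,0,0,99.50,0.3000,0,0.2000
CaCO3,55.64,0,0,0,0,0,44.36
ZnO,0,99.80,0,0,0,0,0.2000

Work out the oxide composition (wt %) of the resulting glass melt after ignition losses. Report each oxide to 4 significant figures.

Glass mass = 144.9 pbw (batch 150.5 − LOI 5.520).
Composition: CaO 3.236%, ZnO 6.041%, Na2O 1.194%, SiO2 79.95%, Al2O3 3.828%, PbO 5.755%

All arithmetic carries full float precision at each step; in-progress results are displayed, rounded to four significant figures, between the steps. A single rounding finalizes every reported result. All derived quantities (the totals, yield, glass mass, six oxide percentages, ignition loss) are re-derived at exact precision from the batch weights for 144.9 pbw of glass, as they appear in the problem or answer text.
Per-oxide mass from batch:
  CaO: 8.429·0.5564 = 4.690 pbw
  ZnO: 8.774·0.9980 = 8.756 pbw
  Na2O: 15.36·0.1127 = 1.731 pbw
  SiO2: 15.36·0.6778 + 106.0·0.9950 = 115.9 pbw
  Al2O3: 15.36·0.1968 + 3.369·0.6554 + 106.0·0.003000 = 5.549 pbw
  PbO: 8.537·0.9771 = 8.342 pbw
LOI: 15.36·0.01270 + 3.369·0.3446 + 8.537·0.02290 + 106.0·0.002000 + 8.429·0.4436 + 8.774·0.002000 = 5.520 pbw
Resulting glass, batch − LOI: 150.5 − 5.520 = 144.9 pbw (consistent with Σ oxide mass)
each wt % is 100 × oxide ÷ glass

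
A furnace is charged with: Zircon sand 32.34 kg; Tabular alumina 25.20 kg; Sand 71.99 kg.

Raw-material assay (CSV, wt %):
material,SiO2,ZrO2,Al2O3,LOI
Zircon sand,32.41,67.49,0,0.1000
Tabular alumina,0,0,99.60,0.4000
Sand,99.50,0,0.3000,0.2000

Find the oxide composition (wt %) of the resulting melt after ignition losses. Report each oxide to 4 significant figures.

The whole derivation holds exact precision at each step; values along the way appear, rounded to 4 significant digits, in the printout; exactly one rounding is applied to every reported figure — the derived quantities, including totals, glass mass, the yield, the three compositions, LOI, are computed starting from the weights for 129.3 kg of glass at full precision as quoted within the problem or answer text.
What the batch supplies per oxide:
  SiO2: 32.34·0.3241 + 71.99·0.9950 = 82.11 kg
  ZrO2: 32.34·0.6749 = 21.83 kg
  Al2O3: 25.20·0.9960 + 71.99·0.003000 = 25.32 kg
LOI: 32.34·0.001000 + 25.20·0.004000 + 71.99·0.002000 = 0.2771 kg
The glass mass, total less LOI, = 129.5 − 0.2771 = 129.3 kg (the oxide masses sum to this)
wt % = 100 × oxide mass / glass mass

Glass mass = 129.3 kg (batch 129.5 − LOI 0.2771).
Composition: SiO2 63.53%, ZrO2 16.89%, Al2O3 19.59%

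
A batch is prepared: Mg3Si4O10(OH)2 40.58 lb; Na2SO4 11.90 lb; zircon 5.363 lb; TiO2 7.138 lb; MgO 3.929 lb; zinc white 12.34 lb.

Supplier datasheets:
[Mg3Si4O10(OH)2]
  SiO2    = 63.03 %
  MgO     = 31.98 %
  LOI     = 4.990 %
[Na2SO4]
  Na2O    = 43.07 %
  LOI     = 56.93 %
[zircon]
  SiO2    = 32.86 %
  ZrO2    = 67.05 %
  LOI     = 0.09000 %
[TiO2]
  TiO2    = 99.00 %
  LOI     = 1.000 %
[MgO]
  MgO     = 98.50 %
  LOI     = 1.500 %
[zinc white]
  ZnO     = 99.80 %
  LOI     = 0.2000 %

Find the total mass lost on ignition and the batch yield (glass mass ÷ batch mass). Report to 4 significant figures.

LOI loss = 8.959 lb; glass = 72.29 lb; yield = 88.97%

Each numeric step runs at full precision through every step — mid-chain values are printed (rounded to four significant digits) across the worked steps — every reported figure is rounded once only. Derived quantities, which include glass mass, LOI, the six compositions, the yield, the totals, are rebuilt in full float precision, as set out in either problem or answer, starting from the weights for 72.29 lb of glass.
Loss on ignition, line by line:
  Mg3Si4O10(OH)2: 40.58 × 0.04990 = 2.025 lb
  Na2SO4: 11.90 × 0.5693 = 6.775 lb
  zircon: 5.363 × 9.000e-04 = 0.004827 lb
  TiO2: 7.138 × 0.01000 = 0.07138 lb
  MgO: 3.929 × 0.01500 = 0.05893 lb
  zinc white: 12.34 × 0.002000 = 0.02468 lb
Total LOI = 8.959 lb
Glass = batch − LOI = 81.25 − 8.959 = 72.29 lb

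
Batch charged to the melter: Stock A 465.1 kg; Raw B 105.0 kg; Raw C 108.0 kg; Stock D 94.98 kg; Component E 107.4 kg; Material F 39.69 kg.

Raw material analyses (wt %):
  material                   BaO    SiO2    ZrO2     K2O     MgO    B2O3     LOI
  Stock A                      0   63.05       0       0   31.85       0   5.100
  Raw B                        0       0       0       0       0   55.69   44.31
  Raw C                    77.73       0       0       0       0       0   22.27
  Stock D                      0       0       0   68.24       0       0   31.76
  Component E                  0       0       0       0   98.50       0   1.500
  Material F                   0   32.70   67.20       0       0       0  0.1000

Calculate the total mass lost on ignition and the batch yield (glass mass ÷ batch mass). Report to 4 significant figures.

LOI loss = 126.1 kg; glass = 794.1 kg; yield = 86.29%

All arithmetic maintains exact precision throughout; values along the way appear (rounded to 4 significant figures) when written out — each reported figure takes a single rounding; derived quantities are recomputed at full float precision (net glass mass, the totals, the yield, six oxide percentages, ignition loss) using the weight values on 794.1 kg of glass exactly as printed in question or answer.
Material-by-material LOI:
  Stock A: 465.1 × 0.05100 = 23.72 kg
  Raw B: 105.0 × 0.4431 = 46.53 kg
  Raw C: 108.0 × 0.2227 = 24.05 kg
  Stock D: 94.98 × 0.3176 = 30.17 kg
  Component E: 107.4 × 0.01500 = 1.611 kg
  Material F: 39.69 × 0.001000 = 0.03969 kg
Total LOI = 126.1 kg
Glass = batch − LOI = 920.2 − 126.1 = 794.1 kg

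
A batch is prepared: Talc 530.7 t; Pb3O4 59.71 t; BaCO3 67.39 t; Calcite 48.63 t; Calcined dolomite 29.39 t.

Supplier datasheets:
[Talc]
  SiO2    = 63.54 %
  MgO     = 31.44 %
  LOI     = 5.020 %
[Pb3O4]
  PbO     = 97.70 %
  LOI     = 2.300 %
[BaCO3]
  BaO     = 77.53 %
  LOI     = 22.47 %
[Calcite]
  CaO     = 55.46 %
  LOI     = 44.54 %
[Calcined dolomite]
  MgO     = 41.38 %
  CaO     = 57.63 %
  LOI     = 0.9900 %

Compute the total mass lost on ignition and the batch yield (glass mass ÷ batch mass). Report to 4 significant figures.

The intermediate values are printed, with 4-significant-figure rounding, between the steps — the whole derivation maintains exact precision in all steps — each reported result takes a single rounding; the derived quantities (net glass mass, the five compositions, LOI, yield, totals) are recomputed in full float precision from the weighed amounts per 670.7 t of glass as written in the problem or the answer.
Loss on ignition, line by line:
  Talc: 530.7 × 0.05020 = 26.64 t
  Pb3O4: 59.71 × 0.02300 = 1.373 t
  BaCO3: 67.39 × 0.2247 = 15.14 t
  Calcite: 48.63 × 0.4454 = 21.66 t
  Calcined dolomite: 29.39 × 0.009900 = 0.2910 t
Total LOI = 65.11 t
Glass = batch − LOI = 735.8 − 65.11 = 670.7 t

LOI loss = 65.11 t; glass = 670.7 t; yield = 91.15%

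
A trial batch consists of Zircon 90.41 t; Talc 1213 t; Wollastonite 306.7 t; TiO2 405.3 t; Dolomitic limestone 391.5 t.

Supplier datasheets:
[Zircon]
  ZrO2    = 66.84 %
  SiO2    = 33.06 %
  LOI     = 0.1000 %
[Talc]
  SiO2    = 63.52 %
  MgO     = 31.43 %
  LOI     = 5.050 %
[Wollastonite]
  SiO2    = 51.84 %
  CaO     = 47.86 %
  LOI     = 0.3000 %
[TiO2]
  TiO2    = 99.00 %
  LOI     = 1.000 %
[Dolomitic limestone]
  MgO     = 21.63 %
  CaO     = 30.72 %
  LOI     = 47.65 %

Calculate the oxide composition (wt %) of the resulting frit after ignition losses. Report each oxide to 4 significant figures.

The working math maintains exact precision from first step to last; values along the way are displayed, rounded to four significant figures, as written. Each reported figure is rounded exactly once — derived quantities (net glass mass, five oxide percentages, totals, yield, LOI) are recomputed starting from the weights for 2154 t of glass in full float precision as set out in problem or answer.
What the batch supplies per oxide:
  ZrO2: 90.41·0.6684 = 60.43 t
  SiO2: 90.41·0.3306 + 1213·0.6352 + 306.7·0.5184 = 959.4 t
  TiO2: 405.3·0.9900 = 401.2 t
  MgO: 1213·0.3143 + 391.5·0.2163 = 465.9 t
  CaO: 306.7·0.4786 + 391.5·0.3072 = 267.1 t
LOI: 90.41·0.001000 + 1213·0.05050 + 306.7·0.003000 + 405.3·0.01000 + 391.5·0.4765 = 252.9 t
Glass mass = batch − LOI = 2407 − 252.9 = 2154 t (= Σ oxide masses)
wt % = oxide mass / glass mass × 100

Glass mass = 2154 t (batch 2407 − LOI 252.9).
Composition: ZrO2 2.805%, SiO2 44.54%, TiO2 18.63%, MgO 21.63%, CaO 12.40%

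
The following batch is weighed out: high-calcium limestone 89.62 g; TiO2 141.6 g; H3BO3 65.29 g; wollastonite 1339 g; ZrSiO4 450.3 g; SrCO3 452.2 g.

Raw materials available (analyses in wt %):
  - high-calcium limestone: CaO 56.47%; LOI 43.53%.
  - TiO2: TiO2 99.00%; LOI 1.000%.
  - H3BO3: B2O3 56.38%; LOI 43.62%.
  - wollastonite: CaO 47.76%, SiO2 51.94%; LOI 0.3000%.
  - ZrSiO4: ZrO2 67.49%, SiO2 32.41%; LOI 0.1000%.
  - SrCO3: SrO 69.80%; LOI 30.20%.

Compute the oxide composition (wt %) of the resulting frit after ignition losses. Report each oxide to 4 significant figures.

All arithmetic maintains exact precision in all steps — mid-chain values are displayed, rounded to 4 significant digits, between the steps — each reported number undergoes a single rounding — the derived quantities (yield, glass mass, LOI, the totals, six oxide percentages) are rebuilt in exact precision using the weight values for 2328 g of glass as quoted within the problem or the answer.
Mass of each oxide from the mix:
  TiO2: 141.6·0.9900 = 140.2 g
  ZrO2: 450.3·0.6749 = 303.9 g
  CaO: 89.62·0.5647 + 1339·0.4776 = 690.1 g
  SrO: 452.2·0.6980 = 315.6 g
  SiO2: 1339·0.5194 + 450.3·0.3241 = 841.4 g
  B2O3: 65.29·0.5638 = 36.81 g
LOI: 89.62·0.4353 + 141.6·0.01000 + 65.29·0.4362 + 1339·0.003000 + 450.3·0.001000 + 452.2·0.3020 = 209.9 g
Net of LOI, the glass mass = 2538 − 209.9 = 2328 g (equal to the oxide-mass sum)
percent share: oxide ÷ glass, ×100

Glass mass = 2328 g (batch 2538 − LOI 209.9).
Composition: TiO2 6.021%, ZrO2 13.05%, CaO 29.64%, SrO 13.56%, SiO2 36.14%, B2O3 1.581%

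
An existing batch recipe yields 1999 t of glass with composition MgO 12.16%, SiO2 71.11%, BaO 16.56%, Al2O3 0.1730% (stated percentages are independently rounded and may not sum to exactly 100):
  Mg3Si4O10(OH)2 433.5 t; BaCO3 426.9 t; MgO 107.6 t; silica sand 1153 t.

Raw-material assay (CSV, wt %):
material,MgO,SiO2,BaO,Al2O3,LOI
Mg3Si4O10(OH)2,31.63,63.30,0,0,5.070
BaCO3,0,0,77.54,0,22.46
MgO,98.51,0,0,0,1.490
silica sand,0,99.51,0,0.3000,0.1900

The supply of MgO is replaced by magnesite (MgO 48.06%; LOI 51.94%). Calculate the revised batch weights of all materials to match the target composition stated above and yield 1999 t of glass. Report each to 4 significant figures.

Revised batch per 1999 t glass:
  Mg3Si4O10(OH)2: 433.5 t
  BaCO3: 426.9 t
  magnesite: 220.5 t
  silica sand: 1153 t
Total batch = 2234 t; LOI loss = 234.6 t

All internal work carries full float precision at all times — intermediates are rounded to 4 significant digits when displayed; exactly one rounding goes into each reported number — the derived quantities, including ignition loss, yield, net glass mass, totals, the four compositions, are recomputed from the batch weights per 1999 t of glass at full precision, as set out in the question or the answer.
Target oxide masses per 1999 t glass:
  MgO: 12.16% × 1999 = 243.1 t
  SiO2: 71.11% × 1999 = 1421 t
  BaO: 16.56% × 1999 = 331.0 t
  Al2O3: 0.1730% × 1999 = 3.458 t
Per-oxide balance check with the batch weights as given, at the basis given (target by target, the sums agree modulo rounding of the values):
  MgO: 433.5·0.3163 + 220.5·0.4806 = 243.1 t (target 243.1 t)
  SiO2: 433.5·0.6330 + 1153·0.9951 = 1422 t (target 1421 t)
  BaO: 426.9·0.7754 = 331.0 t (target 331.0 t)
  Al2O3: 1153·0.003000 = 3.459 t (target 3.458 t)
Glass-mass closure: total charge less LOI = 1999 t (oxide target masses add up to 1999 t; basis as stated: 1999 t — any gap is answer rounding).
Summing the batch: Σ batch = 2234 t; Σ batch·LOI gives LOI loss = 234.6 t; glass ÷ batch gives a yield of 89.50%.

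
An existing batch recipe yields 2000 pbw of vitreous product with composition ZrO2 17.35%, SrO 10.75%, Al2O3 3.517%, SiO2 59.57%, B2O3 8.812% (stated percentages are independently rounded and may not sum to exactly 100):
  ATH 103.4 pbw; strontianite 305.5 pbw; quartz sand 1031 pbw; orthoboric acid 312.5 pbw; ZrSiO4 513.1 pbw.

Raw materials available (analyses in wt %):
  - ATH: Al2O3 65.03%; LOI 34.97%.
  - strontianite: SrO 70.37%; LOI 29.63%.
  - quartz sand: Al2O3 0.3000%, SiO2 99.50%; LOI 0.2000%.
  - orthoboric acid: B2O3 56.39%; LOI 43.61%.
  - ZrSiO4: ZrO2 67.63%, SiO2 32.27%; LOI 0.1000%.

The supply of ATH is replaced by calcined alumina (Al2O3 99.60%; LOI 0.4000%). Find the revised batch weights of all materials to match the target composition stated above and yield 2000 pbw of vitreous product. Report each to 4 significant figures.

The intermediate values are shown rounded off to 4 significant figures when written out. All arithmetic holds full float precision at each step — each reported value is rounded a single time. Derived quantities, including totals, LOI, the yield, the five compositions, glass mass, are computed starting from the weights at 2000 pbw of glass at full float precision precisely as stated by the problem or the answer.
Target masses of each oxide per 2000 pbw vitreous product:
  ZrO2: 17.35% × 2000 = 347.0 pbw
  SrO: 10.75% × 2000 = 215.0 pbw
  Al2O3: 3.517% × 2000 = 70.34 pbw
  SiO2: 59.57% × 2000 = 1191 pbw
  B2O3: 8.812% × 2000 = 176.2 pbw
A balance pass over the oxides, working from each reported weight, versus the basis set out (sums match the target masses up to rounding of the answer):
  ZrO2: 513.1·0.6763 = 347.0 pbw (target 347.0 pbw)
  SrO: 305.5·0.7037 = 215.0 pbw (target 215.0 pbw)
  Al2O3: 67.52·0.9960 + 1031·0.003000 = 70.34 pbw (target 70.34 pbw)
  SiO2: 1031·0.9950 + 513.1·0.3227 = 1191 pbw (target 1191 pbw)
  B2O3: 312.5·0.5639 = 176.2 pbw (target 176.2 pbw)
Glass mass check: Σ batch − LOI loss = 2000 pbw (targets for the oxides total 2000 pbw; against the stated basis, 2000 pbw — gaps are rounding artifacts).
Batch total: Σ batch = 2230 pbw; the LOI term Σ batch·LOI equals 229.6 pbw; yield: glass divided by total = 89.70%.

Revised batch per 2000 pbw vitreous product:
  calcined alumina: 67.52 pbw
  strontianite: 305.5 pbw
  quartz sand: 1031 pbw
  orthoboric acid: 312.5 pbw
  ZrSiO4: 513.1 pbw
Total batch = 2230 pbw; LOI loss = 229.6 pbw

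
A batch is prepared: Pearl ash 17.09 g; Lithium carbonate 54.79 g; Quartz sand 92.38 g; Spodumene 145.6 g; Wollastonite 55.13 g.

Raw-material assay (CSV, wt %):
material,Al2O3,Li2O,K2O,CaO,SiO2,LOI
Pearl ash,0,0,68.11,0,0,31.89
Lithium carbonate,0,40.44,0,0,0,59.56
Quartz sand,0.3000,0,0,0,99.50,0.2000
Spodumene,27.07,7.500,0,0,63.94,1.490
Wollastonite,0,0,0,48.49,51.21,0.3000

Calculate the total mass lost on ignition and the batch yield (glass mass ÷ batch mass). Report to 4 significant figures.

All arithmetic carries full float precision throughout. Working values are displayed, rounded to four significant figures, in the printout — each reported figure takes exactly one rounding; all derived quantities, which include glass mass, LOI, the totals, five oxide percentages, yield, are re-derived in exact precision, as they appear in problem or answer, starting from the weights per 324.4 g of glass.
Each material's LOI contribution:
  Pearl ash: 17.09 × 0.3189 = 5.450 g
  Lithium carbonate: 54.79 × 0.5956 = 32.63 g
  Quartz sand: 92.38 × 0.002000 = 0.1848 g
  Spodumene: 145.6 × 0.01490 = 2.169 g
  Wollastonite: 55.13 × 0.003000 = 0.1654 g
Total LOI = 40.60 g
Glass = batch − LOI = 365.0 − 40.60 = 324.4 g

LOI loss = 40.60 g; glass = 324.4 g; yield = 88.88%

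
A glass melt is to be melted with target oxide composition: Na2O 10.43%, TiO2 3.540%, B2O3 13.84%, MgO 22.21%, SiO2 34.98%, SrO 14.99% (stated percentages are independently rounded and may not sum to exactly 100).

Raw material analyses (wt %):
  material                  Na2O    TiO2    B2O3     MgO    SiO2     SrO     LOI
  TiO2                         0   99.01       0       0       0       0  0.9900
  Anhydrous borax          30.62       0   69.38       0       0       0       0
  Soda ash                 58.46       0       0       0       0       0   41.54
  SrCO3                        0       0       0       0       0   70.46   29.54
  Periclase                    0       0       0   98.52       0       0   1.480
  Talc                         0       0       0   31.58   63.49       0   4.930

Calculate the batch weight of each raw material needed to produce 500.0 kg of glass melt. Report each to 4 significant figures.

Batch per 500.0 kg glass melt:
  TiO2: 17.88 kg
  Anhydrous borax: 99.74 kg
  Soda ash: 36.96 kg
  SrCO3: 106.4 kg
  Periclase: 24.42 kg
  Talc: 275.5 kg
Total batch = 560.9 kg; LOI loss = 60.90 kg; yield = 89.14%

Working values are printed rounded to 4 significant digits when written out; the whole derivation maintains full float precision from start to finish. Exactly one rounding goes into each reported number — the derived quantities, which include the totals, ignition loss, six oxide percentages, net glass mass, yield, are rebuilt in full precision, as given in problem or answer, from the batch weights at 500.0 kg of glass.
Target masses of each oxide per 500.0 kg glass melt:
  Na2O: 10.43% × 500.0 = 52.15 kg
  TiO2: 3.540% × 500.0 = 17.70 kg
  B2O3: 13.84% × 500.0 = 69.20 kg
  MgO: 22.21% × 500.0 = 111.0 kg
  SiO2: 34.98% × 500.0 = 174.9 kg
  SrO: 14.99% × 500.0 = 74.95 kg
Checking each oxide sum with the batch weights as given, relative to the basis at hand (delivered sums recover each target given rounding of the digits):
  Na2O: 99.74·0.3062 + 36.96·0.5846 = 52.15 kg (target 52.15 kg)
  TiO2: 17.88·0.9901 = 17.70 kg (target 17.70 kg)
  B2O3: 99.74·0.6938 = 69.20 kg (target 69.20 kg)
  MgO: 24.42·0.9852 + 275.5·0.3158 = 111.1 kg (target 111.0 kg)
  SiO2: 275.5·0.6349 = 174.9 kg (target 174.9 kg)
  SrO: 106.4·0.7046 = 74.97 kg (target 74.95 kg)
Consistency of the glass mass: the batch minus its LOI: 500.0 kg (the Σ of target masses is 500.0 kg; versus the stated basis of 500.0 kg — any gap is answer rounding).
Whole-batch sum: Σ batch = 560.9 kg; LOI removed, Σ of batch·LOI: 60.90 kg; yield: glass divided by total = 89.14%.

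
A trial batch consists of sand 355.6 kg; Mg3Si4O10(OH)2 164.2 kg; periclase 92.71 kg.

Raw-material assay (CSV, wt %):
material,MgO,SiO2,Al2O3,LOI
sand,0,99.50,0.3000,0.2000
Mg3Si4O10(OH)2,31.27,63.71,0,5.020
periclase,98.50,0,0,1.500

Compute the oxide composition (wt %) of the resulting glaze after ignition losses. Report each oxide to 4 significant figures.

The whole derivation keeps full precision from first step to last. Mid-chain values are rounded to 4 significant figures when quoted — every reported result receives exactly one rounding. Derived quantities are rebuilt in full precision (net glass mass, yield, totals, three oxide percentages, LOI) starting from the weights for 602.2 kg of glass as set out in the problem or answer text.
What the batch supplies per oxide:
  MgO: 164.2·0.3127 + 92.71·0.9850 = 142.7 kg
  SiO2: 355.6·0.9950 + 164.2·0.6371 = 458.4 kg
  Al2O3: 355.6·0.003000 = 1.067 kg
LOI: 355.6·0.002000 + 164.2·0.05020 + 92.71·0.01500 = 10.34 kg
The glass mass, total less LOI, = 612.5 − 10.34 = 602.2 kg (matching Σ of the oxides)
wt % = oxide mass / glass mass × 100

Glass mass = 602.2 kg (batch 612.5 − LOI 10.34).
Composition: MgO 23.69%, SiO2 76.13%, Al2O3 0.1772%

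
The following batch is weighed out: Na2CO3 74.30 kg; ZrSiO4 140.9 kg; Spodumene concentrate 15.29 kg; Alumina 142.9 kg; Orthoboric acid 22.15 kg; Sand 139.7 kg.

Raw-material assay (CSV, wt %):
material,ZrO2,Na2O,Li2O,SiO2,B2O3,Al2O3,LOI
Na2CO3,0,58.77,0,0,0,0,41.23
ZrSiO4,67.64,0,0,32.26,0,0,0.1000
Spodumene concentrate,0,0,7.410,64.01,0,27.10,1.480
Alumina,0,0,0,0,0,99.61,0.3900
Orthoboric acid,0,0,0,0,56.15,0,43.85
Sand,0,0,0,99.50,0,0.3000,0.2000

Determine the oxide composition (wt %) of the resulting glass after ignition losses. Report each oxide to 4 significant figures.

Glass mass = 493.7 kg (batch 535.2 − LOI 41.55).
Composition: ZrO2 19.30%, Na2O 8.845%, Li2O 0.2295%, SiO2 39.35%, B2O3 2.519%, Al2O3 29.76%

Working values appear rounded off to 4 significant figures across the worked steps. The whole derivation carries full float precision at all times. Every reported result includes exactly one rounding. Derived quantities (the six compositions, net glass mass, the totals, LOI, the yield) are carried in exact precision starting from the weights for 493.7 kg of glass exactly as printed in the question or the answer.
Delivered oxide masses:
  ZrO2: 140.9·0.6764 = 95.30 kg
  Na2O: 74.30·0.5877 = 43.67 kg
  Li2O: 15.29·0.07410 = 1.133 kg
  SiO2: 140.9·0.3226 + 15.29·0.6401 + 139.7·0.9950 = 194.2 kg
  B2O3: 22.15·0.5615 = 12.44 kg
  Al2O3: 15.29·0.2710 + 142.9·0.9961 + 139.7·0.003000 = 146.9 kg
LOI: 74.30·0.4123 + 140.9·0.001000 + 15.29·0.01480 + 142.9·0.003900 + 22.15·0.4385 + 139.7·0.002000 = 41.55 kg
Glass = total batch minus LOI = 535.2 − 41.55 = 493.7 kg (consistent with Σ oxide mass)
each oxide over glass, ×100, is wt %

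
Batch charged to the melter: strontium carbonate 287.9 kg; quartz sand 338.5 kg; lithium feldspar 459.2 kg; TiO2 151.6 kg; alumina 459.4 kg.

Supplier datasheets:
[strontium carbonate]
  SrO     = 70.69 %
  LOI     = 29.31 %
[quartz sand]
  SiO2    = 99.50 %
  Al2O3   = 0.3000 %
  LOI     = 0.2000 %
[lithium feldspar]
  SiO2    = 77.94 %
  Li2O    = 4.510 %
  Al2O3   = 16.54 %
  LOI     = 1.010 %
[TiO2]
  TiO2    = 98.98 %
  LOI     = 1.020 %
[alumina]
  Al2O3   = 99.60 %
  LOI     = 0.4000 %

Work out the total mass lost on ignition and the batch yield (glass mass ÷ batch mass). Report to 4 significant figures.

Mid-chain values appear rounded to four significant figures when written out — all arithmetic holds full float precision through every step — every reported figure is rounded a single time. The derived quantities are rebuilt in exact precision (totals, yield, five oxide percentages, ignition loss, glass mass) starting from the weights per 1604 kg of glass as written in the problem or the answer.
Material-by-material LOI:
  strontium carbonate: 287.9 × 0.2931 = 84.38 kg
  quartz sand: 338.5 × 0.002000 = 0.6770 kg
  lithium feldspar: 459.2 × 0.01010 = 4.638 kg
  TiO2: 151.6 × 0.01020 = 1.546 kg
  alumina: 459.4 × 0.004000 = 1.838 kg
Total LOI = 93.08 kg
Glass = batch − LOI = 1697 − 93.08 = 1604 kg

LOI loss = 93.08 kg; glass = 1604 kg; yield = 94.51%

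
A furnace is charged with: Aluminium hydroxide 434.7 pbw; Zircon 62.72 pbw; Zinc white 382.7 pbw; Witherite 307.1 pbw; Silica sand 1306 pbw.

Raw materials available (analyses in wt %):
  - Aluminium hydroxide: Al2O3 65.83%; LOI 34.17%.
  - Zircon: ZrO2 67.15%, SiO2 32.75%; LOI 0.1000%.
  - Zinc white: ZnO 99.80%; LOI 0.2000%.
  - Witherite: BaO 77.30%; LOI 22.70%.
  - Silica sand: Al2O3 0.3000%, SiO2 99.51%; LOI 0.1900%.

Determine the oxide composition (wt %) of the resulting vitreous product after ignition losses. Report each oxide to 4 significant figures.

Glass mass = 2272 pbw (batch 2493 − LOI 221.6).
Composition: ZrO2 1.854%, Al2O3 12.77%, ZnO 16.81%, BaO 10.45%, SiO2 58.11%

The whole derivation holds full float precision in every operation — values along the way are printed, with 4-significant-digit rounding, in the printout. Every reported result is rounded once only; all derived quantities are computed from the weighed amounts on 2272 pbw of glass in exact precision (totals, five oxide percentages, ignition loss, glass mass, yield) as they appear in the question or the answer.
Oxide-by-oxide delivered mass:
  ZrO2: 62.72·0.6715 = 42.12 pbw
  Al2O3: 434.7·0.6583 + 1306·0.003000 = 290.1 pbw
  ZnO: 382.7·0.9980 = 381.9 pbw
  BaO: 307.1·0.7730 = 237.4 pbw
  SiO2: 62.72·0.3275 + 1306·0.9951 = 1320 pbw
LOI: 434.7·0.3417 + 62.72·0.001000 + 382.7·0.002000 + 307.1·0.2270 + 1306·0.001900 = 221.6 pbw
Glass = total batch minus LOI = 2493 − 221.6 = 2272 pbw (the oxide masses sum to this)
oxide / glass × 100 gives the wt %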